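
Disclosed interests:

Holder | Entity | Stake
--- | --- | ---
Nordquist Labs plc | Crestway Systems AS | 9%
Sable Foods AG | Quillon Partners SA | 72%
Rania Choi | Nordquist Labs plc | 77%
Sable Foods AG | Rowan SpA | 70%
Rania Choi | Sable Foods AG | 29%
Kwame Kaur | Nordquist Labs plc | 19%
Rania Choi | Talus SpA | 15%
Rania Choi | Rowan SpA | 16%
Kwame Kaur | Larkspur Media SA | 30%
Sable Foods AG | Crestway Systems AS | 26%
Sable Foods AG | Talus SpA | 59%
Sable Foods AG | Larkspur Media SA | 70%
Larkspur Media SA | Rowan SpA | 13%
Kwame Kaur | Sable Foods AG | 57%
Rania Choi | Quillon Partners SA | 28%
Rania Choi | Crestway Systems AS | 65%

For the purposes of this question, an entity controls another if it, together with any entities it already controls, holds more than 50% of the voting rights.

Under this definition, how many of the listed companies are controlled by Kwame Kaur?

Kwame holds 57% of Sable, so Kwame controls Sable.
Sable holds 59% of Talus, so Kwame controls Talus.
Sable holds 72% of Quillon, so Kwame controls Quillon.
Sable and Kwame together hold 70% + 30% = 100% of Larkspur, so Kwame controls Larkspur.
Sable and Larkspur together hold 70% + 13% = 83% of Rowan, so Kwame controls Rowan.
No other company's threshold is met.
Kwame controls 5 companies.

5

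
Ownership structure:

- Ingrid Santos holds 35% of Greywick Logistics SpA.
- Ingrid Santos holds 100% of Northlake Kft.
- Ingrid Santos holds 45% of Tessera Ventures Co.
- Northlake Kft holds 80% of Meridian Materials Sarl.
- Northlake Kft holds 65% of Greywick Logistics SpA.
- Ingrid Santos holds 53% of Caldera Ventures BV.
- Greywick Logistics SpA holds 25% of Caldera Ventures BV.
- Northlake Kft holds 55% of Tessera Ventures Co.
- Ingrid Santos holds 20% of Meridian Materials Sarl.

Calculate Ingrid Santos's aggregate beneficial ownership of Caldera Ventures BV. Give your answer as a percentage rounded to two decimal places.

78.00%

Ingrid reaches Caldera along 3 paths.
Via Northlake → Greywick: 100% × 65% × 25% = 16.25%.
Via Greywick: 35% × 25% = 8.75%.
Direct stake: 53% = 53%.
Total: 16.25% + 8.75% + 53% = 78%.
Rounded: 78.00%.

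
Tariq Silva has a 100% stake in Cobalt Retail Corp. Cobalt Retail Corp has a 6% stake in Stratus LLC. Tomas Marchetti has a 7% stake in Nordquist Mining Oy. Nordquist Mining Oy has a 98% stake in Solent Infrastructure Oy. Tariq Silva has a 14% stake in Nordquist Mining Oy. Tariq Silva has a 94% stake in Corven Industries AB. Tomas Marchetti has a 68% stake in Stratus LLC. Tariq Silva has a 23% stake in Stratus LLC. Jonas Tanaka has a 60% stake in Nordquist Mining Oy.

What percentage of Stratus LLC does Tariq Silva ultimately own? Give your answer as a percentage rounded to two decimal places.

29.00%

Tariq reaches Stratus along 2 paths.
Direct stake: 23% = 23%.
Via Cobalt: 100% × 6% = 6%.
Total: 23% + 6% = 29%.
Rounded: 29.00%.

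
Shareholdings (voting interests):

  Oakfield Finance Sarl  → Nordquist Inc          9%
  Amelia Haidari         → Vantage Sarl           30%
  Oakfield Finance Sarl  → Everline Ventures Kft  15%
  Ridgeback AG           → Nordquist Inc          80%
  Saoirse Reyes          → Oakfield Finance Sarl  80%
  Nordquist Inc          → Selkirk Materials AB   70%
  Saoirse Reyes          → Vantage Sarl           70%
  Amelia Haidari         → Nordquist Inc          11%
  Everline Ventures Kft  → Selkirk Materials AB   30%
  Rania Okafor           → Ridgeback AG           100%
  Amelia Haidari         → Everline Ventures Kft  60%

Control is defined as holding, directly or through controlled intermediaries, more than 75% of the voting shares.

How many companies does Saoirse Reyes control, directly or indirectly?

1

Saoirse holds 80% of Oakfield, so Saoirse controls Oakfield.
No other company's threshold is met.
Saoirse controls 1 company.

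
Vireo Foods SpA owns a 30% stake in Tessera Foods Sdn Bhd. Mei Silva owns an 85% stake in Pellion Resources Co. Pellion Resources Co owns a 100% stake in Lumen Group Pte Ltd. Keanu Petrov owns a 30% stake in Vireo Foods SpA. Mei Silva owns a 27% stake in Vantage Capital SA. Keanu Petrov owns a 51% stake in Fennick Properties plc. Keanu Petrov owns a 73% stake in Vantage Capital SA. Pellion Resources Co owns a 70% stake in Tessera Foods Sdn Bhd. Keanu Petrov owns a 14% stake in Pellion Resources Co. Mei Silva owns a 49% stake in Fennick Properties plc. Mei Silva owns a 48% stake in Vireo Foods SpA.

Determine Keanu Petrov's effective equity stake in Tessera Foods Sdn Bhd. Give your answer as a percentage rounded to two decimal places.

18.80%

Keanu reaches Tessera along 2 paths.
Via Pellion: 14% × 70% = 9.8%.
Via Vireo: 30% × 30% = 9%.
Total: 9.8% + 9% = 18.8%.
Rounded: 18.80%.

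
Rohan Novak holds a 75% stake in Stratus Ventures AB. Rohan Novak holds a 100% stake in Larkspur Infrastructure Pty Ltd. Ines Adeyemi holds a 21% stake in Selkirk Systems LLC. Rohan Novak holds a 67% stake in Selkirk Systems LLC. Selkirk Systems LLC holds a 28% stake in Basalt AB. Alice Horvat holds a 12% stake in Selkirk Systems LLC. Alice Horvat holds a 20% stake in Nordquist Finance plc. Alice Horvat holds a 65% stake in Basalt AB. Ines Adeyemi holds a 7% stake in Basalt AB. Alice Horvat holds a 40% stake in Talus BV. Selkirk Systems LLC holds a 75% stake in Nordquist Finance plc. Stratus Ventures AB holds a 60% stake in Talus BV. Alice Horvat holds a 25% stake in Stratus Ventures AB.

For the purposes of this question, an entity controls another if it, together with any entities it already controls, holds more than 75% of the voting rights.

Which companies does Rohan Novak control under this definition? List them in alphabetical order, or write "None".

Rohan holds 100% of Larkspur, so Rohan controls Larkspur.
No other company's threshold is met.

Larkspur Infrastructure Pty Ltd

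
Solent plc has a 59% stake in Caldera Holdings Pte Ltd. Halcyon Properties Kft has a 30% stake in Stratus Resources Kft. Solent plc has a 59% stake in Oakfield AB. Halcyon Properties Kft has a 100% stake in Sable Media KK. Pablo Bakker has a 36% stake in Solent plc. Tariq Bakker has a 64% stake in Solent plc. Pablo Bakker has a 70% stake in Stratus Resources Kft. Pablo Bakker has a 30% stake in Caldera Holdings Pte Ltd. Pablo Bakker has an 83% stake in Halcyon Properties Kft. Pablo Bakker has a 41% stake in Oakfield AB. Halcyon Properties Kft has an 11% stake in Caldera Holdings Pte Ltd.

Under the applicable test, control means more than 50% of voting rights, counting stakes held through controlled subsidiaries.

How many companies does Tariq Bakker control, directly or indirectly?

Tariq holds 64% of Solent, so Tariq controls Solent.
Solent holds 59% of Caldera, so Tariq controls Caldera.
Solent holds 59% of Oakfield, so Tariq controls Oakfield.
No other company's threshold is met.
Tariq controls 3 companies.

3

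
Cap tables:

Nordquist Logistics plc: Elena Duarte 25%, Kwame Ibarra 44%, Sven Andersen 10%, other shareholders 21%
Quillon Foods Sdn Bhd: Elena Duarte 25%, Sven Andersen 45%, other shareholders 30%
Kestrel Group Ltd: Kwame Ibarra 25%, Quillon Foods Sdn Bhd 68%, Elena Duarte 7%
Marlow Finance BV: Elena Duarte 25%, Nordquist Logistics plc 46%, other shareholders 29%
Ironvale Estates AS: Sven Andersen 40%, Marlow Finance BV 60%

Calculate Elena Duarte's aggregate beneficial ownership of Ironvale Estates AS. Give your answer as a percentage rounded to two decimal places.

Elena reaches Ironvale along 2 paths.
Via Marlow: 25% × 60% = 15%.
Via Nordquist → Marlow: 25% × 46% × 60% = 6.9%.
Total: 15% + 6.9% = 21.9%.
Rounded: 21.90%.

21.90%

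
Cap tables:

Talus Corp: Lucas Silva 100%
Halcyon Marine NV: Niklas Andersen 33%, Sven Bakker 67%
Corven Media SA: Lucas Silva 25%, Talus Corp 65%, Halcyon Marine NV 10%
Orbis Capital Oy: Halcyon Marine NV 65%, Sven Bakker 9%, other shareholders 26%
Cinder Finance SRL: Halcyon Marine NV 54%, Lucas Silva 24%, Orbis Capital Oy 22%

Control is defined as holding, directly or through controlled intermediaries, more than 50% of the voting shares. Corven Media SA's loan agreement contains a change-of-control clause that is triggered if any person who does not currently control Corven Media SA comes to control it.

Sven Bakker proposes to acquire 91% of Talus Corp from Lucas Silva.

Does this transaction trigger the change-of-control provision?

Yes

The purchase adds only to Sven's holdings (Lucas's stake shrinks), so Sven is the only person who could newly come to control Corven.
Sven holds 67% of Halcyon, so Sven controls Halcyon.
Halcyon and Sven together hold 65% + 9% = 74% of Orbis, so Sven controls Orbis.
Halcyon and Orbis together hold 54% + 22% = 76% of Cinder, so Sven controls Cinder.
In Corven, Sven's side holds only 10%, not > 50%.
So before the transaction, Sven does not control Corven.
After the purchase, Sven holds 91% of Talus directly, and Lucas's stake falls to 9%.
Sven holds 91% of Talus, so Sven controls Talus.
Talus and Halcyon together hold 65% + 10% = 75% of Corven, so Sven controls Corven.
Sven did not control Corven before and does after, so the clause is triggered.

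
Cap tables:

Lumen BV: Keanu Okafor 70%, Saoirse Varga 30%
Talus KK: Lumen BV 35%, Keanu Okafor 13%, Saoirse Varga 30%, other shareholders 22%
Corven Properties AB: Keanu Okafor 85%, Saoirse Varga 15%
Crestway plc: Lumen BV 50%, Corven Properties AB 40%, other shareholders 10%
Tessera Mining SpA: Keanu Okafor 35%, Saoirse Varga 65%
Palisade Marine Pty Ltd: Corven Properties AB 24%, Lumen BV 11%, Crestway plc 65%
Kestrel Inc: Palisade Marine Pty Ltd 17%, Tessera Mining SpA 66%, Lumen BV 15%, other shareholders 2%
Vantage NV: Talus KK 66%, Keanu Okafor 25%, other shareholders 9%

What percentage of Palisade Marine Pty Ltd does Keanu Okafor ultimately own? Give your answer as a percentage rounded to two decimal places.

72.95%

Keanu reaches Palisade along 4 paths.
Via Corven: 85% × 24% = 20.4%.
Via Lumen: 70% × 11% = 7.7%.
Via Lumen → Crestway: 70% × 50% × 65% = 22.75%.
Via Corven → Crestway: 85% × 40% × 65% = 22.1%.
Total: 20.4% + 7.7% + 22.75% + 22.1% = 72.95%.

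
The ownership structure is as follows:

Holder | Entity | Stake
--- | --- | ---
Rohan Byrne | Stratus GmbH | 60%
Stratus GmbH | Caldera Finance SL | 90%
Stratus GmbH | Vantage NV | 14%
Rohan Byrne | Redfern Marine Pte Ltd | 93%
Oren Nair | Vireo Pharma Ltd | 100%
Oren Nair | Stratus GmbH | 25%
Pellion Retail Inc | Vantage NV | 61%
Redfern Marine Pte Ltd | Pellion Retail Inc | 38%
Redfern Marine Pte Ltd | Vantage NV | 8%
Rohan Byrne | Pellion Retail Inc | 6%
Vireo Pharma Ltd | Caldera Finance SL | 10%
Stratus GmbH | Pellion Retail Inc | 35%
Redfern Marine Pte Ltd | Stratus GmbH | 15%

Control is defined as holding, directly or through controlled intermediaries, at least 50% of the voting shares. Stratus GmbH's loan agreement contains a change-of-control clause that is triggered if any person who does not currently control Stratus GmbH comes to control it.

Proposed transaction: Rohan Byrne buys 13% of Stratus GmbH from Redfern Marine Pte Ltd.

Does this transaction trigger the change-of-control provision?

No

The purchase adds only to Rohan's holdings (Redfern's stake shrinks), so Rohan is the only person who could newly come to control Stratus.
Rohan holds 93% of Redfern, so Rohan controls Redfern.
Rohan and Redfern together hold 60% + 15% = 75% of Stratus, so Rohan controls Stratus.
So Rohan already controls Stratus before the transaction.
After the purchase, Rohan's direct stake in Stratus rises to 60% + 13% = 73%, and Redfern's stake falls to 2%.
Rohan controlled Stratus already, so this is not a new person acquiring control; every other person's position is unchanged or reduced.
No new person acquires control, so the clause is not triggered.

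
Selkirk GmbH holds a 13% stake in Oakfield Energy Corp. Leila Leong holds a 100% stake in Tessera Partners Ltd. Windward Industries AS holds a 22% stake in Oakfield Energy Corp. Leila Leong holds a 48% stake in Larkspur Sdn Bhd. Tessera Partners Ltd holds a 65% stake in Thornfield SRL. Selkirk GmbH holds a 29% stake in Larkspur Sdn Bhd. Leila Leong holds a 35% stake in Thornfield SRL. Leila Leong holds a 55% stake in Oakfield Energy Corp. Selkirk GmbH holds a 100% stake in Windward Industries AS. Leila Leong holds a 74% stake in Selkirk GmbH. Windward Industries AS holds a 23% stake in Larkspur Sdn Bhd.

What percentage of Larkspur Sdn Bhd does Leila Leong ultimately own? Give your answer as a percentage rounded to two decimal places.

86.48%

Leila reaches Larkspur along 3 paths.
Via Selkirk → Windward: 74% × 100% × 23% = 17.02%.
Direct stake: 48% = 48%.
Via Selkirk: 74% × 29% = 21.46%.
Total: 17.02% + 48% + 21.46% = 86.48%.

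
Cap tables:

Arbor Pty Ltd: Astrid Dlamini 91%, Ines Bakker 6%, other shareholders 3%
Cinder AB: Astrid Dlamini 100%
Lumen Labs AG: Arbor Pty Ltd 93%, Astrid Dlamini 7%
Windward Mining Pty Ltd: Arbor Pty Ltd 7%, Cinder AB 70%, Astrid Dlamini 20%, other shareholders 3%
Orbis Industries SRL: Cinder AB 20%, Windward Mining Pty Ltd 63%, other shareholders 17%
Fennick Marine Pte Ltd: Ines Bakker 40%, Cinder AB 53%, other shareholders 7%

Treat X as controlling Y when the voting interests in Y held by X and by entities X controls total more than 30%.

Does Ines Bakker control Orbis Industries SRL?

Ines holds 40% of Fennick, so Ines controls Fennick.
Neither Ines nor any entity Ines controls holds any voting interest in Orbis.
So Ines does not control Orbis.

No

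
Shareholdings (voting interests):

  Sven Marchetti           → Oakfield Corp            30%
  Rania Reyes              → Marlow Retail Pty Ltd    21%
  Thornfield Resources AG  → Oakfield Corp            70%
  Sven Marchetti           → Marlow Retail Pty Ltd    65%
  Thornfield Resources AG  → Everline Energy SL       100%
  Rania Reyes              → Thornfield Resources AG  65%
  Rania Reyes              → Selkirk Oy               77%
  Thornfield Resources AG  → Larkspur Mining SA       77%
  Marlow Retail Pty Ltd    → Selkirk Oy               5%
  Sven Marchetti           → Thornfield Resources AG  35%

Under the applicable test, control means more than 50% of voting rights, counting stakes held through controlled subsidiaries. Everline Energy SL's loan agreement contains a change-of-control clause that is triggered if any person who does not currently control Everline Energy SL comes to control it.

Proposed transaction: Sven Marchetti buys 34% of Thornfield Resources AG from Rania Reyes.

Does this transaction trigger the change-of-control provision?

The purchase adds only to Sven's holdings (Rania's stake shrinks), so Sven is the only person who could newly come to control Everline.
Sven holds 65% of Marlow, so Sven controls Marlow.
Neither Sven nor any entity Sven controls holds any voting interest in Everline.
So before the transaction, Sven does not control Everline.
After the purchase, Sven's direct stake in Thornfield rises to 35% + 34% = 69%, and Rania's stake falls to 31%.
Sven holds 69% of Thornfield, so Sven controls Thornfield.
Thornfield holds 100% of Everline, so Sven controls Everline.
Sven did not control Everline before and does after, so the clause is triggered.

Yes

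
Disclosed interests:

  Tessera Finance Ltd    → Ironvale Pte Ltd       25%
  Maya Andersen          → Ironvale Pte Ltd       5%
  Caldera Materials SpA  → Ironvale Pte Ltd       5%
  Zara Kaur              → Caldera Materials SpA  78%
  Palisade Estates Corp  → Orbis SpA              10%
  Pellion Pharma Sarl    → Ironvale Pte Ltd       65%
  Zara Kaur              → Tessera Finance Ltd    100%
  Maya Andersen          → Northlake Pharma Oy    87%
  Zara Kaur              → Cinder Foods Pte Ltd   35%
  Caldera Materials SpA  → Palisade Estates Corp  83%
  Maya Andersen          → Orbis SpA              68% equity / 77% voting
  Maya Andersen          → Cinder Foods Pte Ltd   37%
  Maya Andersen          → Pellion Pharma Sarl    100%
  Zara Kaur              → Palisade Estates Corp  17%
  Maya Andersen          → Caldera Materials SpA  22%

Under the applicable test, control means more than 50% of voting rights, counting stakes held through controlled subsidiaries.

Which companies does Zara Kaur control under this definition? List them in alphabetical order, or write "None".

Caldera Materials SpA, Palisade Estates Corp, Tessera Finance Ltd

Zara holds 78% of Caldera, so Zara controls Caldera.
Zara holds 100% of Tessera, so Zara controls Tessera.
Zara and Caldera together hold 17% + 83% = 100% of Palisade, so Zara controls Palisade.
No other company's threshold is met.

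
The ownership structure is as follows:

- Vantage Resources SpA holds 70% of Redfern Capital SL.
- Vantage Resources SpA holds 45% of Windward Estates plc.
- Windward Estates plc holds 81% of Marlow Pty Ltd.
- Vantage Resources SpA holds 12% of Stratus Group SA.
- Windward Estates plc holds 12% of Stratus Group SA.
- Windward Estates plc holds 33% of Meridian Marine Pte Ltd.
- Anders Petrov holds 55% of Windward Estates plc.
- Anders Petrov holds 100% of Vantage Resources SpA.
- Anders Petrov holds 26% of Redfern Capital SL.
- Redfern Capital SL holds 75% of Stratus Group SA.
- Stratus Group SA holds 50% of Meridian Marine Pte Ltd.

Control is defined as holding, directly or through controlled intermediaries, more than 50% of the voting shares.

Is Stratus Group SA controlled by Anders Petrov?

Anders holds 100% of Vantage, so Anders controls Vantage.
Anders and Vantage together hold 55% + 45% = 100% of Windward, so Anders controls Windward.
Anders and Vantage together hold 26% + 70% = 96% of Redfern, so Anders controls Redfern.
Vantage and Windward and Redfern together hold 12% + 12% + 75% = 99% of Stratus, so Anders controls Stratus.

Yes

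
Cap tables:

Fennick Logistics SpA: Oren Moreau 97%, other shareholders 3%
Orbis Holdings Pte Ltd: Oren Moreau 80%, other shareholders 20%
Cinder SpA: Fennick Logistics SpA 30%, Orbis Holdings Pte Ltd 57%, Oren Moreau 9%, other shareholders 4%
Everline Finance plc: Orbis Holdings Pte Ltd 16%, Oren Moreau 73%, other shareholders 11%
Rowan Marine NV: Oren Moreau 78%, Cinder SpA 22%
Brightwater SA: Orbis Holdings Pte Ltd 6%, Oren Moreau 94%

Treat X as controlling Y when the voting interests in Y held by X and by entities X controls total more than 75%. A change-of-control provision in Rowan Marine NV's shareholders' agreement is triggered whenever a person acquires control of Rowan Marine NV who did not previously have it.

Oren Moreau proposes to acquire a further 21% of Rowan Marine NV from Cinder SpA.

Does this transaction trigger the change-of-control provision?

The purchase adds only to Oren's holdings (Cinder's stake shrinks), so Oren is the only person who could newly come to control Rowan.
Oren holds 80% of Orbis, so Oren controls Orbis.
Oren holds 97% of Fennick, so Oren controls Fennick.
Fennick and Orbis and Oren together hold 30% + 57% + 9% = 96% of Cinder, so Oren controls Cinder.
Oren and Cinder together hold 78% + 22% = 100% of Rowan, so Oren controls Rowan.
So Oren already controls Rowan before the transaction.
After the purchase, Oren's direct stake in Rowan rises to 78% + 21% = 99%, and Cinder's stake falls to 1%.
Oren controlled Rowan already, so this is not a new person acquiring control; every other person's position is unchanged or reduced.
No new person acquires control, so the clause is not triggered.

No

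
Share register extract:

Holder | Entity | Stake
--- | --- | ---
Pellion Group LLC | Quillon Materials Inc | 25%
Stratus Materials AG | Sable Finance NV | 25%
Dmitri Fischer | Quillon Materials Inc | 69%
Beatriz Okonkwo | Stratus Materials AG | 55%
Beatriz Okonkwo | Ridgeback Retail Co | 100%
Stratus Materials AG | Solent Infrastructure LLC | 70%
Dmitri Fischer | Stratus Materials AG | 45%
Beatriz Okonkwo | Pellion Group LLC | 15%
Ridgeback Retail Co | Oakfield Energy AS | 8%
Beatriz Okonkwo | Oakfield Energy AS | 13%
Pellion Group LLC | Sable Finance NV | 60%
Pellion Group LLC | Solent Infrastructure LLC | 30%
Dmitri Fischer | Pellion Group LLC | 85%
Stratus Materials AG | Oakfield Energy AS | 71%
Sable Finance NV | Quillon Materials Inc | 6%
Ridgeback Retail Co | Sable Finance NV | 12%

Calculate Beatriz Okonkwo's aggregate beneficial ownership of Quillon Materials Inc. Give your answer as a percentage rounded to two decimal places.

5.84%

Beatriz reaches Quillon along 4 paths.
Via Pellion: 15% × 25% = 3.75%.
Via Pellion → Sable: 15% × 60% × 6% = 0.54%.
Via Stratus → Sable: 55% × 25% × 6% = 0.825%.
Via Ridgeback → Sable: 100% × 12% × 6% = 0.72%.
Total: 3.75% + 0.54% + 0.825% + 0.72% = 5.835%.
Rounded: 5.84%.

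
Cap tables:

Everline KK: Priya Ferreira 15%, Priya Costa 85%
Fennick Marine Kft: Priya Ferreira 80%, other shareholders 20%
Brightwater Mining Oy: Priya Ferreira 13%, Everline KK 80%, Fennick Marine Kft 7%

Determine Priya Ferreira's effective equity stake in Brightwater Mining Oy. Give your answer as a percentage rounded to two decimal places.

Priya Ferreira reaches Brightwater along 3 paths.
Direct stake: 13% = 13%.
Via Everline: 15% × 80% = 12%.
Via Fennick: 80% × 7% = 5.6%.
Total: 13% + 12% + 5.6% = 30.6%.
Rounded: 30.60%.

30.60%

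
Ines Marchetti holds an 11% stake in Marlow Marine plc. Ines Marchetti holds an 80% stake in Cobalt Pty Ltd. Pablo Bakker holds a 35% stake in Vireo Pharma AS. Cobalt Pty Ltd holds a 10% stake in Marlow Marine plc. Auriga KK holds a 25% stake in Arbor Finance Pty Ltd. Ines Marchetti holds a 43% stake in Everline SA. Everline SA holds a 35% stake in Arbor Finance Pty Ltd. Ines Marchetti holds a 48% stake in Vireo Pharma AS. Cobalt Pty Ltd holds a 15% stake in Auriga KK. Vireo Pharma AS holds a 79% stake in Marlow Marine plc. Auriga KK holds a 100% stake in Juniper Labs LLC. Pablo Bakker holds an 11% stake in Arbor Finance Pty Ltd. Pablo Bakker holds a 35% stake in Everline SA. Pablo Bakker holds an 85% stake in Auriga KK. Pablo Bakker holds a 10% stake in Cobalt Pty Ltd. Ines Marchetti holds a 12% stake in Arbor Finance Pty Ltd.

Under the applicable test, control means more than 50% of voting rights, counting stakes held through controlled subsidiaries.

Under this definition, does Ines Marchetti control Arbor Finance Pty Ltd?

Ines holds 80% of Cobalt, so Ines controls Cobalt.
In Arbor, Ines's side holds only 12%, not > 50%.
So Ines does not control Arbor.

No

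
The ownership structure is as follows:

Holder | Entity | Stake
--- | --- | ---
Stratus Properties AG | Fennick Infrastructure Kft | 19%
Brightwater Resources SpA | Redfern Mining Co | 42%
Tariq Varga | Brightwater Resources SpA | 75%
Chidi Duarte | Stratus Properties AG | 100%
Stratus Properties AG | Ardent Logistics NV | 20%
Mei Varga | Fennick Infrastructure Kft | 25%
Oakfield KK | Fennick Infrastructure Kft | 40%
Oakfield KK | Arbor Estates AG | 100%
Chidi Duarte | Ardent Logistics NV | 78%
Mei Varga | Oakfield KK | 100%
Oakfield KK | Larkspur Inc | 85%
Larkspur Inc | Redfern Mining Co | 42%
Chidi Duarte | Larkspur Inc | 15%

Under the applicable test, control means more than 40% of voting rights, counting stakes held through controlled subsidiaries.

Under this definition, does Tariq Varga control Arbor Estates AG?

Tariq holds 75% of Brightwater, so Tariq controls Brightwater.
Brightwater holds 42% of Redfern, so Tariq controls Redfern.
Neither Tariq nor any entity Tariq controls holds any voting interest in Arbor.
So Tariq does not control Arbor.

No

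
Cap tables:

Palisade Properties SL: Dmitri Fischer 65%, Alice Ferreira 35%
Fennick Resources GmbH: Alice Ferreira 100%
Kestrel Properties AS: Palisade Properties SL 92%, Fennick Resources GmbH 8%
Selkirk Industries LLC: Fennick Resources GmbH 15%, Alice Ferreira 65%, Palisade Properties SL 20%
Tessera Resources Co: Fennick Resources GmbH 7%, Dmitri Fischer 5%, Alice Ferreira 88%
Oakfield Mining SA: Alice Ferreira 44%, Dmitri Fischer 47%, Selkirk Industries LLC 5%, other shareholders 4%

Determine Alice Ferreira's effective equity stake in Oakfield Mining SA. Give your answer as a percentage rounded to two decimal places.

48.35%

Alice reaches Oakfield along 4 paths.
Direct stake: 44% = 44%.
Via Fennick → Selkirk: 100% × 15% × 5% = 0.75%.
Via Selkirk: 65% × 5% = 3.25%.
Via Palisade → Selkirk: 35% × 20% × 5% = 0.35%.
Total: 44% + 0.75% + 3.25% + 0.35% = 48.35%.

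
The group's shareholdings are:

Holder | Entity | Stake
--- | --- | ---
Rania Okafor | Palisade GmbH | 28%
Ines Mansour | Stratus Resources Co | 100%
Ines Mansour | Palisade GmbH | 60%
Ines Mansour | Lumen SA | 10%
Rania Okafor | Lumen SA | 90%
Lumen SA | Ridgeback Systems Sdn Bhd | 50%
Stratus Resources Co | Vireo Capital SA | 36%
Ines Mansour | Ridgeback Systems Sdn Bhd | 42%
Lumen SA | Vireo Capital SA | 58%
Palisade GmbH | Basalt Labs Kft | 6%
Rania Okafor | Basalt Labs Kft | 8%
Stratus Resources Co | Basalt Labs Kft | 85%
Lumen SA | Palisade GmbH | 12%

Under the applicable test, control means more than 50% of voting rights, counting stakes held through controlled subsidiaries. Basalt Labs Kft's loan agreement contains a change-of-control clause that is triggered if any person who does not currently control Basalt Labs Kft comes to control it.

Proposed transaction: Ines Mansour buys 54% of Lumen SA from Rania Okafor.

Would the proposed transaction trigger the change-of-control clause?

No

The purchase adds only to Ines's holdings (Rania's stake shrinks), so Ines is the only person who could newly come to control Basalt.
Ines holds 100% of Stratus, so Ines controls Stratus.
Ines holds 60% of Palisade, so Ines controls Palisade.
Stratus and Palisade together hold 85% + 6% = 91% of Basalt, so Ines controls Basalt.
So Ines already controls Basalt before the transaction.
After the purchase, Ines's direct stake in Lumen rises to 10% + 54% = 64%, and Rania's stake falls to 36%.
Ines controlled Basalt already, so this is not a new person acquiring control; every other person's position is unchanged or reduced.
No new person acquires control, so the clause is not triggered.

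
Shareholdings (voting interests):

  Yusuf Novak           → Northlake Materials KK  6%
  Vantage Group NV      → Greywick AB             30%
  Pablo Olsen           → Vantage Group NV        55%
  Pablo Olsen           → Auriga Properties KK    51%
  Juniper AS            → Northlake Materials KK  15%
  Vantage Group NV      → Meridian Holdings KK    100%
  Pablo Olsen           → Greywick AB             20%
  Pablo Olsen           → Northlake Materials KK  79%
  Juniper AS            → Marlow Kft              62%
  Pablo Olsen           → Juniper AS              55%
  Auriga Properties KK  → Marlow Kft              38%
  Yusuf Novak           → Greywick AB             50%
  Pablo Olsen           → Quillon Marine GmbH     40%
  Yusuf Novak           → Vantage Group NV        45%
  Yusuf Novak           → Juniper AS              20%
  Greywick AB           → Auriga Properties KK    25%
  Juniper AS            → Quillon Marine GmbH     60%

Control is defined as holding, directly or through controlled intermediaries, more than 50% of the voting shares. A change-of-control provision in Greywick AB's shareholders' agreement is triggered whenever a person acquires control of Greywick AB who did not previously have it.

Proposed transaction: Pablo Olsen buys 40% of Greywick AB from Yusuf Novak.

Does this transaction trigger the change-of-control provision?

The purchase adds only to Pablo's holdings (Yusuf's stake shrinks), so Pablo is the only person who could newly come to control Greywick.
Pablo holds 55% of Vantage, so Pablo controls Vantage.
Pablo holds 55% of Juniper, so Pablo controls Juniper.
Juniper and Pablo together hold 15% + 79% = 94% of Northlake, so Pablo controls Northlake.
Pablo holds 51% of Auriga, so Pablo controls Auriga.
Vantage holds 100% of Meridian, so Pablo controls Meridian.
Juniper and Pablo together hold 60% + 40% = 100% of Quillon, so Pablo controls Quillon.
Juniper and Auriga together hold 62% + 38% = 100% of Marlow, so Pablo controls Marlow.
In Greywick, Pablo's side holds only 30% + 20% = 50%, not > 50%.
So before the transaction, Pablo does not control Greywick.
After the purchase, Pablo's direct stake in Greywick rises to 20% + 40% = 60%, and Yusuf's stake falls to 10%.
Vantage and Pablo together hold 30% + 60% = 90% of Greywick, so Pablo controls Greywick.
Pablo did not control Greywick before and does after, so the clause is triggered.

Yes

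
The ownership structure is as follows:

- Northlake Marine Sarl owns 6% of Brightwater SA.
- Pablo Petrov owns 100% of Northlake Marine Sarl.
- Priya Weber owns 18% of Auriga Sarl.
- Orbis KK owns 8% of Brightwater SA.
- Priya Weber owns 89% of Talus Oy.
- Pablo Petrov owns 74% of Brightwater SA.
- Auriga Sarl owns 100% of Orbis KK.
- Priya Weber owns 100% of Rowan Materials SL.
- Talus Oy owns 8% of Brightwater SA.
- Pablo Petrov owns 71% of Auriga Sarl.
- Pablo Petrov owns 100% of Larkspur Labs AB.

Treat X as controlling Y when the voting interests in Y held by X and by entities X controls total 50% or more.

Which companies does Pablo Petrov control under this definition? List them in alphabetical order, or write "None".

Pablo holds 100% of Northlake, so Pablo controls Northlake.
Pablo holds 71% of Auriga, so Pablo controls Auriga.
Pablo holds 100% of Larkspur, so Pablo controls Larkspur.
Auriga holds 100% of Orbis, so Pablo controls Orbis.
Northlake and Pablo and Orbis together hold 6% + 74% + 8% = 88% of Brightwater, so Pablo controls Brightwater.
No other company's threshold is met.

Auriga Sarl, Brightwater SA, Larkspur Labs AB, Northlake Marine Sarl, Orbis KK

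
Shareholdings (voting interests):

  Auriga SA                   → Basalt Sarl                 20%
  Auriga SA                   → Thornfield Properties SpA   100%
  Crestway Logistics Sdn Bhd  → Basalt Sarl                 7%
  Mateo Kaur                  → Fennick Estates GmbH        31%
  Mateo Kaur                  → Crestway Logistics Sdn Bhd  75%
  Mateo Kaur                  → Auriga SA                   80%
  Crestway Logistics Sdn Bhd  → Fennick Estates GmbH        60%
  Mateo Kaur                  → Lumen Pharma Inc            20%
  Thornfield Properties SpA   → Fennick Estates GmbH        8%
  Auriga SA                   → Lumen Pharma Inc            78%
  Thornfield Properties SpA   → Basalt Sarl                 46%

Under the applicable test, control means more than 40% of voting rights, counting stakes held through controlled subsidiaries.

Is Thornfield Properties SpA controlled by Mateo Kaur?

Mateo holds 80% of Auriga, so Mateo controls Auriga.
Auriga holds 100% of Thornfield, so Mateo controls Thornfield.

Yes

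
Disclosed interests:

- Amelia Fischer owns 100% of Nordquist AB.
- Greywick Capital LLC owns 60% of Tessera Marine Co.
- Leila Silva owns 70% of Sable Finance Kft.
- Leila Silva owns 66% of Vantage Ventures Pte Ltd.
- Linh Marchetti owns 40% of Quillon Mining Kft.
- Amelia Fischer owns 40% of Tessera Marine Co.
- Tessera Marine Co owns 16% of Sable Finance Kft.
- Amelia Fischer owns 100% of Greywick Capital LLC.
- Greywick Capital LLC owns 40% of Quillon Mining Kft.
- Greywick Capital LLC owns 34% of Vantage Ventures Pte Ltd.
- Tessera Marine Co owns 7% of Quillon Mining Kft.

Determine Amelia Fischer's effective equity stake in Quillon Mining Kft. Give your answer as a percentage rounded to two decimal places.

47.00%

Amelia reaches Quillon along 3 paths.
Via Greywick: 100% × 40% = 40%.
Via Tessera: 40% × 7% = 2.8%.
Via Greywick → Tessera: 100% × 60% × 7% = 4.2%.
Total: 40% + 2.8% + 4.2% = 47%.
Rounded: 47.00%.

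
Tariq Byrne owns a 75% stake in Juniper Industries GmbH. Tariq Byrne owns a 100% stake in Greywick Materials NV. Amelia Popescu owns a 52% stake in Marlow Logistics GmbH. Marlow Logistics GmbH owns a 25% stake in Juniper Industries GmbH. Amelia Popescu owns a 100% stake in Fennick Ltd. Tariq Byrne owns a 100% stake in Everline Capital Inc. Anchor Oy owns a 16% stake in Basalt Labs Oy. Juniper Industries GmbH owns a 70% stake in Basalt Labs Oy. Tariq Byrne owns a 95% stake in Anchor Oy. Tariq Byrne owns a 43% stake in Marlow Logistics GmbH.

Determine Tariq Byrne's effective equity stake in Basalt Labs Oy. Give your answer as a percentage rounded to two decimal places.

75.23%

Tariq reaches Basalt along 3 paths.
Via Juniper: 75% × 70% = 52.5%.
Via Marlow → Juniper: 43% × 25% × 70% = 7.525%.
Via Anchor: 95% × 16% = 15.2%.
Total: 52.5% + 7.525% + 15.2% = 75.225%.
Rounded: 75.23%.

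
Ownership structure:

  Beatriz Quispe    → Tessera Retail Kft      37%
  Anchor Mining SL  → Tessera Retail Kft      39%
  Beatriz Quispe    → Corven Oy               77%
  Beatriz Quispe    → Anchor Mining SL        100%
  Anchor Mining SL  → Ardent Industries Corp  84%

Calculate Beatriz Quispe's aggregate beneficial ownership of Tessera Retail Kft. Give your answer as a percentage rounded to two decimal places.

76.00%

Beatriz reaches Tessera along 2 paths.
Direct stake: 37% = 37%.
Via Anchor: 100% × 39% = 39%.
Total: 37% + 39% = 76%.
Rounded: 76.00%.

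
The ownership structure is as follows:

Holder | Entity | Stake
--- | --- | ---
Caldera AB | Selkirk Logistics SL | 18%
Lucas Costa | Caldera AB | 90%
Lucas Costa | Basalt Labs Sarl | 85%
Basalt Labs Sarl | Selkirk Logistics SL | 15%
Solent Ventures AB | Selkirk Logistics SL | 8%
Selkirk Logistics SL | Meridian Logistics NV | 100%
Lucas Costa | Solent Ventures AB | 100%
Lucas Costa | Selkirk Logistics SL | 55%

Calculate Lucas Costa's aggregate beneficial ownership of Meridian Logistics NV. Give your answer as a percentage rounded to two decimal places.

Lucas reaches Meridian along 4 paths.
Via Solent → Selkirk: 100% × 8% × 100% = 8%.
Via Selkirk: 55% × 100% = 55%.
Via Caldera → Selkirk: 90% × 18% × 100% = 16.2%.
Via Basalt → Selkirk: 85% × 15% × 100% = 12.75%.
Total: 8% + 55% + 16.2% + 12.75% = 91.95%.

91.95%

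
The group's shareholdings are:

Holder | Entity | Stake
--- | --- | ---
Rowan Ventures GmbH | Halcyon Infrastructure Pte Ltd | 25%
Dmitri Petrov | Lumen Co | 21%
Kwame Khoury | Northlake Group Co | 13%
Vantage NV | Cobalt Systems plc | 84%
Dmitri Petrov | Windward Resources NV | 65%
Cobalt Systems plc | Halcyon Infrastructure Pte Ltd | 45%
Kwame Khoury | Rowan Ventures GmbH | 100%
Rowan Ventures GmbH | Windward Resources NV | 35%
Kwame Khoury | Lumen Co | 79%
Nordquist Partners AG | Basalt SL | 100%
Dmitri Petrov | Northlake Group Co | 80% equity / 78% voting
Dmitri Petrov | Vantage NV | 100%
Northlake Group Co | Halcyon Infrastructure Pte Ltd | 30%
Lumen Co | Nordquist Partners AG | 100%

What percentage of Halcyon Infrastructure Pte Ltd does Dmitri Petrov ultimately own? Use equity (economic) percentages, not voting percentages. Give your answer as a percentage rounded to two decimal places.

61.80%

Dmitri reaches Halcyon along 2 paths.
Via Vantage → Cobalt: 100% × 84% × 45% = 37.8%.
Via Northlake: 80% × 30% = 24%.
Total: 37.8% + 24% = 61.8%.
Rounded: 61.80%.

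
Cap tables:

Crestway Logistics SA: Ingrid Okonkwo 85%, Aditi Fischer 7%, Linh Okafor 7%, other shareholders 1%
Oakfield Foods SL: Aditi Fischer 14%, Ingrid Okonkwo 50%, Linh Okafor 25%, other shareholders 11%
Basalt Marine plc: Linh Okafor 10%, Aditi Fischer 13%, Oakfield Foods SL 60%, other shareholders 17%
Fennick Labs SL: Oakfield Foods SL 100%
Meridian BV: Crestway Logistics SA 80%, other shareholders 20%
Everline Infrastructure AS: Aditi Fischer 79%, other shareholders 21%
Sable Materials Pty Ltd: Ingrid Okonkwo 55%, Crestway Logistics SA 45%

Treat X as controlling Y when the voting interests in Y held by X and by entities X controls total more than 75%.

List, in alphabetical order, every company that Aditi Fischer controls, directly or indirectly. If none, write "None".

Everline Infrastructure AS

Aditi holds 79% of Everline, so Aditi controls Everline.
No other company's threshold is met.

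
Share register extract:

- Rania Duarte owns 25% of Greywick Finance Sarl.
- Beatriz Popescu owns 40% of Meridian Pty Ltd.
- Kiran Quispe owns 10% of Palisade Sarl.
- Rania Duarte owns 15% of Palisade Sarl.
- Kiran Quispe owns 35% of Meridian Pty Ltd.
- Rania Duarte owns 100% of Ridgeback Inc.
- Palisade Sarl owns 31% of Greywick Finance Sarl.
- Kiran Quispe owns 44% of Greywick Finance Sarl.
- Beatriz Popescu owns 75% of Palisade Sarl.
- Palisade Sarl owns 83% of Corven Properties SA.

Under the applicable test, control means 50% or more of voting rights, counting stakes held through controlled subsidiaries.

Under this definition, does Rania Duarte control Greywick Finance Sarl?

No

Rania holds 100% of Ridgeback, so Rania controls Ridgeback.
In Greywick, Rania's side holds only 25%, not ≥ 50%.
So Rania does not control Greywick.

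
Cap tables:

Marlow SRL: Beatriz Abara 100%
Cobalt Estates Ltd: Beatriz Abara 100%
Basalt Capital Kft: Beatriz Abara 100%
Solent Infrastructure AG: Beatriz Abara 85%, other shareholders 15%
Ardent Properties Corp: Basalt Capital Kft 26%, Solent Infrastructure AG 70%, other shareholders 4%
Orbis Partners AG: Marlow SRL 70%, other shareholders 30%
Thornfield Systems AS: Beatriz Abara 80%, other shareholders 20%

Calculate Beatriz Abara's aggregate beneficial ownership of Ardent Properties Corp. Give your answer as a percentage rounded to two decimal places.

Beatriz reaches Ardent along 2 paths.
Via Basalt: 100% × 26% = 26%.
Via Solent: 85% × 70% = 59.5%.
Total: 26% + 59.5% = 85.5%.
Rounded: 85.50%.

85.50%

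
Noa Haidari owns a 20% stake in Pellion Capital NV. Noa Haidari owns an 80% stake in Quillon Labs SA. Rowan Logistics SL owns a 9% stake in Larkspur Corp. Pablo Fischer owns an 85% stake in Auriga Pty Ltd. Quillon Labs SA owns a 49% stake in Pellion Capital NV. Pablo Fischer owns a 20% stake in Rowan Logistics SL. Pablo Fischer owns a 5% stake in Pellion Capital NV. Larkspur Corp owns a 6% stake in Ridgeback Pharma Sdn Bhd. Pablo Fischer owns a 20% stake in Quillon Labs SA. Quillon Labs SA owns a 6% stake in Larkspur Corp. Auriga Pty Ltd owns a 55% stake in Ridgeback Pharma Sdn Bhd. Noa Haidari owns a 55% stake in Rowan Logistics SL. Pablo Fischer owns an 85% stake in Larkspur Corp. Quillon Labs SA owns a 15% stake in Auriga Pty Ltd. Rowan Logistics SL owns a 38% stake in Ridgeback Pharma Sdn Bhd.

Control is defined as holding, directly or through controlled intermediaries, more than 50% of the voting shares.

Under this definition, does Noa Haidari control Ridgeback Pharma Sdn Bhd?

No

Noa holds 80% of Quillon, so Noa controls Quillon.
Noa holds 55% of Rowan, so Noa controls Rowan.
Quillon and Noa together hold 49% + 20% = 69% of Pellion, so Noa controls Pellion.
In Ridgeback, Noa's side holds only 38%, not > 50%.
So Noa does not control Ridgeback.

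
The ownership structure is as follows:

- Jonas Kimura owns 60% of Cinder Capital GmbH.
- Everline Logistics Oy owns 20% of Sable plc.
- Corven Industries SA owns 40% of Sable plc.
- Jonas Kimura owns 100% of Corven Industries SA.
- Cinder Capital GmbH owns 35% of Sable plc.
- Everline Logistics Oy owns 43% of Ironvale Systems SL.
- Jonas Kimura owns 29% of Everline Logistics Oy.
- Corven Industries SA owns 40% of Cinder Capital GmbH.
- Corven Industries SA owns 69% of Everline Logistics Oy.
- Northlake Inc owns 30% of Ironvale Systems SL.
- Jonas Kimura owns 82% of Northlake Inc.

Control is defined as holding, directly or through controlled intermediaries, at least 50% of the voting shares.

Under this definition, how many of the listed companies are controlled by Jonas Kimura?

6

Jonas holds 100% of Corven, so Jonas controls Corven.
Jonas and Corven together hold 60% + 40% = 100% of Cinder, so Jonas controls Cinder.
Corven and Jonas together hold 69% + 29% = 98% of Everline, so Jonas controls Everline.
Jonas holds 82% of Northlake, so Jonas controls Northlake.
Cinder and Corven and Everline together hold 35% + 40% + 20% = 95% of Sable, so Jonas controls Sable.
Everline and Northlake together hold 43% + 30% = 73% of Ironvale, so Jonas controls Ironvale.
Jonas controls 6 companies.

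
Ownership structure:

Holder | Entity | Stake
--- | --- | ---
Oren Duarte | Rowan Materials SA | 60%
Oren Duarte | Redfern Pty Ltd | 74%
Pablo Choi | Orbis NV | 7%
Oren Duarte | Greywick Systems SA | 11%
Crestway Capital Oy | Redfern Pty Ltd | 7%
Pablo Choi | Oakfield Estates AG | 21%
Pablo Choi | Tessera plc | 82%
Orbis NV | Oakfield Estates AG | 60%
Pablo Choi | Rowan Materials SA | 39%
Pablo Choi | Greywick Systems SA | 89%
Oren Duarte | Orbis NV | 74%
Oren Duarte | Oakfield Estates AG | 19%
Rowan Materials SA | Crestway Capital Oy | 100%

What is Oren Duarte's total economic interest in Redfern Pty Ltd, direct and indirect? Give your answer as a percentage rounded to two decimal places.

Oren reaches Redfern along 2 paths.
Via Rowan → Crestway: 60% × 100% × 7% = 4.2%.
Direct stake: 74% = 74%.
Total: 4.2% + 74% = 78.2%.
Rounded: 78.20%.

78.20%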